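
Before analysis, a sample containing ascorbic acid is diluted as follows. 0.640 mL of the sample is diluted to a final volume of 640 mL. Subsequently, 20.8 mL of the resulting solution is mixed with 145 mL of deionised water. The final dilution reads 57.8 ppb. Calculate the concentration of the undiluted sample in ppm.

Overall dilution factor = 1000 × 7.971 = 7971.
Original = 57.8 ppb × 7971 = 4.61 × 10⁵ ppb = 461 ppm.

461 ppm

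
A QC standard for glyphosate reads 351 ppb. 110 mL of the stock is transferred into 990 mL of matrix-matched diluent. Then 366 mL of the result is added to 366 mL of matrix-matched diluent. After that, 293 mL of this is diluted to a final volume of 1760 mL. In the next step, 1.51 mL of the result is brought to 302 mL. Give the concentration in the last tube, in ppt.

14.6 ppt

Overall dilution factor = 10 × 2 × 6.007 × 200 = 2.40 × 10⁴.
351 ppb / 2.40 × 10⁴ = 0.0146 ppb = 14.6 ppt.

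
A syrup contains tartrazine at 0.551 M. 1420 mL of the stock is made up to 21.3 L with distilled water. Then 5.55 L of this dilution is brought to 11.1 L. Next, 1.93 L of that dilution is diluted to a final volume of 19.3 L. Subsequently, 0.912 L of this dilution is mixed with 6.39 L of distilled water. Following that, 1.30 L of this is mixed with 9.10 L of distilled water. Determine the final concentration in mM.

Overall dilution factor = 15 × 2 × 10 × 8.007 × 8 = 1.92 × 10⁴.
0.551 M / 1.92 × 10⁴ = 2.87 × 10⁻⁵ M = 0.0287 mM.

0.0287 mM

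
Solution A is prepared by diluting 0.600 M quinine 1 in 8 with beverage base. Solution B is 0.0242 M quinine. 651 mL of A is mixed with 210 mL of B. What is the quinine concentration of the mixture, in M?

C_A = 0.600 M / 8 = 0.0750 M.
C_mix = (C_A·V_A + C_B·V_B)/(V_A + V_B) = (0.0750×651 + 0.0242×210) / 861.0 = 0.0626 M.

0.0626 M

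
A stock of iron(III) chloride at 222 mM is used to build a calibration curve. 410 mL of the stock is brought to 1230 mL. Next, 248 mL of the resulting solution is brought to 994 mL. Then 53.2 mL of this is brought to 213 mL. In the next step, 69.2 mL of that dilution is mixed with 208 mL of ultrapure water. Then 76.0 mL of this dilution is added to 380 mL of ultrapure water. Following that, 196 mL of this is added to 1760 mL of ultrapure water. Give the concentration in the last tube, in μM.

19.2 μM

Overall dilution factor = 3 × 4.008 × 4.004 × 4.006 × 6 × 9.980 = 1.15 × 10⁴.
222 mM / 1.15 × 10⁴ = 0.0192 mM = 19.2 μM.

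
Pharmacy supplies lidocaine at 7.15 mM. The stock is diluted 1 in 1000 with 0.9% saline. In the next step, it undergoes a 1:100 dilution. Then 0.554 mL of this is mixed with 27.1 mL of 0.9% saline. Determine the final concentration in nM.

Overall dilution factor = 1000 × 100 × 49.92 = 4.99 × 10⁶.
7.15 mM / 4.99 × 10⁶ = 1.43 × 10⁻⁶ mM = 1.43 nM.

1.43 nM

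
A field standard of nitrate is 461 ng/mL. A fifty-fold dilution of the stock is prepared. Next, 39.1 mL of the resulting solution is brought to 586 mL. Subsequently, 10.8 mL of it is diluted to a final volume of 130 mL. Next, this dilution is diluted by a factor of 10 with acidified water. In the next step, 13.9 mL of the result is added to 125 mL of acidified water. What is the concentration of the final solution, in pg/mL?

Overall dilution factor = 50 × 14.99 × 12.04 × 10 × 9.993 = 9.01 × 10⁵.
461 ng/mL / 9.01 × 10⁵ = 5.11 × 10⁻⁴ ng/mL = 0.511 pg/mL.

0.511 pg/mL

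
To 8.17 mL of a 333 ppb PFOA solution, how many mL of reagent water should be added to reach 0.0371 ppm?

0.0371 ppm = 37.1 ppb.
V₂ = C₁V₁/C₂ = 333 × 8.17 / 37.1 = 73.3 mL.
Diluent to add = V₂ − V₁ = 73.3 − 8.17 = 65.2 mL.

65.2 mL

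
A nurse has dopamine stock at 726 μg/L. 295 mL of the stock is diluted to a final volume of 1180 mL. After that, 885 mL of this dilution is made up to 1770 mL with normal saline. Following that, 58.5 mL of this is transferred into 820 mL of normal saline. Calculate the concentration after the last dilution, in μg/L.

6.04 μg/L

Overall dilution factor = 4 × 2 × 15.02 = 120.
726 μg/L / 120 = 6.04 μg/L.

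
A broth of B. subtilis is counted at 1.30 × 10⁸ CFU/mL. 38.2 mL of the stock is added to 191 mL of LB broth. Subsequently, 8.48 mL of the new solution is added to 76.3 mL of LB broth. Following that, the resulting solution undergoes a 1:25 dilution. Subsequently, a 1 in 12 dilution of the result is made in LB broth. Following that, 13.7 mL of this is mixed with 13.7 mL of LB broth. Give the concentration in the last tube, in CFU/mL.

Overall dilution factor = 6 × 9.998 × 25 × 12 × 2 = 3.60 × 10⁴.
1.30 × 10⁸ CFU/mL / 3.60 × 10⁴ = 3610 CFU/mL.

3610 CFU/mL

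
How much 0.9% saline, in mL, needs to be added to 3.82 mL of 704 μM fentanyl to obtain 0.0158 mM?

166 mL

0.0158 mM = 15.8 μM.
V₂ = C₁V₁/C₂ = 704 × 3.82 / 15.8 = 170 mL.
Diluent to add = V₂ − V₁ = 170 − 3.82 = 166 mL.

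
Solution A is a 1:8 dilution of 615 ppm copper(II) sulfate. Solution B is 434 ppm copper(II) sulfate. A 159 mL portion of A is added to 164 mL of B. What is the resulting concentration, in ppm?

258 ppm

C_A = 615 ppm / 8 = 76.9 ppm.
C_mix = (C_A·V_A + C_B·V_B)/(V_A + V_B) = (76.9×159 + 434×164) / 323.0 = 258 ppm.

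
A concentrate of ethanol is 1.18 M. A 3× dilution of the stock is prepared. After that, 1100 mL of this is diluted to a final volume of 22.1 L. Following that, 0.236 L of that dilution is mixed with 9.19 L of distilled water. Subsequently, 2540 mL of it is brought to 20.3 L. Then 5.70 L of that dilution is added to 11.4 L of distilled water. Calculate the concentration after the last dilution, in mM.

0.0204 mM

Overall dilution factor = 3 × 20.09 × 39.94 × 7.992 × 3 = 5.77 × 10⁴.
1.18 M / 5.77 × 10⁴ = 2.04 × 10⁻⁵ M = 0.0204 mM.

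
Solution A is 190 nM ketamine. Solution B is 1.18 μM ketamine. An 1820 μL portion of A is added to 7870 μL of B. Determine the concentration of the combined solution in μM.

C_B = 1.18 μM = 1180 nM.
C_mix = (C_A·V_A + C_B·V_B)/(V_A + V_B) = (190×1820 + 1180×7870) / 9690 = 994 nM = 0.994 μM.

0.994 μM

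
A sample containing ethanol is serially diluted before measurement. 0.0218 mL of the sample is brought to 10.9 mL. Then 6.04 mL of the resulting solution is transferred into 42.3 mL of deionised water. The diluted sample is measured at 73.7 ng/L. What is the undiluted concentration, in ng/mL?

295 ng/mL

Overall dilution factor = 500 × 8.003 = 4002.
Original = 73.7 ng/L × 4002 = 2.95 × 10⁵ ng/L = 295 ng/mL.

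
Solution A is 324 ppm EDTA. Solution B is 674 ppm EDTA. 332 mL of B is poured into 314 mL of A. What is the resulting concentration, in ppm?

504 ppm

C_mix = (C_A·V_A + C_B·V_B)/(V_A + V_B) = (324×314 + 674×332) / 646.0 = 504 ppm.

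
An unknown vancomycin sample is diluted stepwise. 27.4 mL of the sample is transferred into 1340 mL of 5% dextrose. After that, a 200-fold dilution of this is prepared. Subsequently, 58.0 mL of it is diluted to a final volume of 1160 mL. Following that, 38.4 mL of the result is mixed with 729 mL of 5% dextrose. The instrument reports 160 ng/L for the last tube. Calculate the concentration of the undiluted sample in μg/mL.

Overall dilution factor = 49.91 × 200 × 20 × 19.98 = 3.99 × 10⁶.
Original = 160 ng/L × 3.99 × 10⁶ = 6.38 × 10⁸ ng/L = 638 μg/mL.

638 μg/mL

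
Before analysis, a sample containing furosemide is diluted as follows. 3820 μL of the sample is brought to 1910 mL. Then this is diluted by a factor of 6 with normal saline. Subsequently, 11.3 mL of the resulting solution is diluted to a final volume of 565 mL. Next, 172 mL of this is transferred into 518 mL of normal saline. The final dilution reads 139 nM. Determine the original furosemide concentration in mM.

Overall dilution factor = 500 × 6 × 50 × 4.012 = 6.02 × 10⁵.
Original = 139 nM × 6.02 × 10⁵ = 8.36 × 10⁷ nM = 83.6 mM.

83.6 mM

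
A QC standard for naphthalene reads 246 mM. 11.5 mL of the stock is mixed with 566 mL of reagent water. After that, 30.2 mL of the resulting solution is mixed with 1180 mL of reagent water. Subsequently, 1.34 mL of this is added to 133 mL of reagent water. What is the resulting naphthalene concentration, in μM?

1.22 μM

Overall dilution factor = 50.22 × 40.07 × 100.3 = 2.02 × 10⁵.
246 mM / 2.02 × 10⁵ = 1.22 × 10⁻³ mM = 1.22 μM.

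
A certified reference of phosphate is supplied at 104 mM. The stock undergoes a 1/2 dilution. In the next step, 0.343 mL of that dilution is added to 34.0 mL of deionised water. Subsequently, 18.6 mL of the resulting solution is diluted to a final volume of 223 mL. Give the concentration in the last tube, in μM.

43.3 μM

Overall dilution factor = 2 × 100.1 × 11.99 = 2401.
104 mM / 2401 = 0.0433 mM = 43.3 μM.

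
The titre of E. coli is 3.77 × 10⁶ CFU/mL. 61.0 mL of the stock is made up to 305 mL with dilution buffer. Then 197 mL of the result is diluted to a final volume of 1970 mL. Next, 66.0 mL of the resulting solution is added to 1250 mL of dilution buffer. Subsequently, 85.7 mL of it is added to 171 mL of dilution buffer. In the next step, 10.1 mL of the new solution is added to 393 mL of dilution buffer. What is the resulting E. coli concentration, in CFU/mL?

31.6 CFU/mL

Overall dilution factor = 5 × 10 × 19.94 × 2.995 × 39.91 = 1.19 × 10⁵.
3.77 × 10⁶ CFU/mL / 1.19 × 10⁵ = 31.6 CFU/mL.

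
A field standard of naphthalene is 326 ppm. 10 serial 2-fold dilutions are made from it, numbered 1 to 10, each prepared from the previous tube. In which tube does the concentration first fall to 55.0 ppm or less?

Tube n has concentration 326 ppm / 2ⁿ.
Need 2ⁿ ≥ 326 ppm / 55.0 ppm = 5.93, so n ≥ 2.57.
First such tube: n = 3.

tube 3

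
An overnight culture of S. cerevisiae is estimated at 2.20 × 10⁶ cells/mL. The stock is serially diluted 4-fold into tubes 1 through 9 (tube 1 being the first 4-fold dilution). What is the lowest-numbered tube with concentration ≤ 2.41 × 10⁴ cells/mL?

Tube n has concentration 2.20 × 10⁶ cells/mL / 4ⁿ.
Need 4ⁿ ≥ 2.20 × 10⁶ cells/mL / 2.41 × 10⁴ cells/mL = 91.3, so n ≥ 3.26.
First such tube: n = 4.

tube 4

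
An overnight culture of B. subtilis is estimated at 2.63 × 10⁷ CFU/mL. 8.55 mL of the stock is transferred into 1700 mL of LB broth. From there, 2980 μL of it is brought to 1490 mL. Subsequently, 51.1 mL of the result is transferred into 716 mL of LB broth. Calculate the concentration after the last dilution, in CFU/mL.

Overall dilution factor = 199.8 × 500 × 15.01 = 1.50 × 10⁶.
2.63 × 10⁷ CFU/mL / 1.50 × 10⁶ = 17.5 CFU/mL.

17.5 CFU/mL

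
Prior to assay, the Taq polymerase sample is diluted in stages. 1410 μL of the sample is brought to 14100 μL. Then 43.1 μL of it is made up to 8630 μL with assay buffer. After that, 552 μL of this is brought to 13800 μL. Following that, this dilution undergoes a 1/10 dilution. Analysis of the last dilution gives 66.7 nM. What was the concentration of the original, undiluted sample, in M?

0.0334 M

Overall dilution factor = 10 × 200.2 × 25 × 10 = 5.01 × 10⁵.
Original = 66.7 nM × 5.01 × 10⁵ = 3.34 × 10⁷ nM = 0.0334 M.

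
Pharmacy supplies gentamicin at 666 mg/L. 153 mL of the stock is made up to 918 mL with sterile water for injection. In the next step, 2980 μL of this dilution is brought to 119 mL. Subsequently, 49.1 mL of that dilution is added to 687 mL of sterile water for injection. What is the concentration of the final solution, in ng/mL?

185 ng/mL

Overall dilution factor = 6 × 39.93 × 14.99 = 3592.
666 mg/L / 3592 = 0.185 mg/L = 185 ng/mL.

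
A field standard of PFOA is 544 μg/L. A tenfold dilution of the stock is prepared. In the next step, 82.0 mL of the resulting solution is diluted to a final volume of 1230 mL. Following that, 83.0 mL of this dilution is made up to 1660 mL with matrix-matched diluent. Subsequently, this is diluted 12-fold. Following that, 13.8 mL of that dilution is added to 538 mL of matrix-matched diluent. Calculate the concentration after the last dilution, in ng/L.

0.378 ng/L

Overall dilution factor = 10 × 15 × 20 × 12 × 39.99 = 1.44 × 10⁶.
544 μg/L / 1.44 × 10⁶ = 3.78 × 10⁻⁴ μg/L = 0.378 ng/L.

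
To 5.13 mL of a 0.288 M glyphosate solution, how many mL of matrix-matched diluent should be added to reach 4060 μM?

359 mL

4060 μM = 4.06 × 10⁻³ M.
V₂ = C₁V₁/C₂ = 0.288 × 5.13 / 4.06 × 10⁻³ = 364 mL.
Diluent to add = V₂ − V₁ = 364 − 5.13 = 359 mL.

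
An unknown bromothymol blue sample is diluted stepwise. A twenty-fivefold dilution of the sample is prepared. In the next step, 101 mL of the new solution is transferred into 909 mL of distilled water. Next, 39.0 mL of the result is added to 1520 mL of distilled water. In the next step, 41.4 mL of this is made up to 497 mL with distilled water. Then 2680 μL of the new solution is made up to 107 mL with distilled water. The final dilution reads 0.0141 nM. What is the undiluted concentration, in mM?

0.0675 mM

Overall dilution factor = 25 × 10 × 39.97 × 12.00 × 39.93 = 4.79 × 10⁶.
Original = 0.0141 nM × 4.79 × 10⁶ = 6.75 × 10⁴ nM = 0.0675 mM.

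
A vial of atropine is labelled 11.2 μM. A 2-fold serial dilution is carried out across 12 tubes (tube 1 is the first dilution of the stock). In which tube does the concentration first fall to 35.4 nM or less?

tube 9

Tube n has concentration 11.2 μM / 2ⁿ.
Need 2ⁿ ≥ 11.2 μM / 35.4 nM = 316, so n ≥ 8.31.
First such tube: n = 9.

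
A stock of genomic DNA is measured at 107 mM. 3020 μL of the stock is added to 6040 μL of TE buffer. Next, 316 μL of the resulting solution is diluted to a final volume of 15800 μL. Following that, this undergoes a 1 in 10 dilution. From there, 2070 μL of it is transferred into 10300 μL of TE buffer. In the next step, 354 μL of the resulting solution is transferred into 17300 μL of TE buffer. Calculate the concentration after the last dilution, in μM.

Overall dilution factor = 3 × 50 × 10 × 5.976 × 49.87 = 4.47 × 10⁵.
107 mM / 4.47 × 10⁵ = 2.39 × 10⁻⁴ mM = 0.239 μM.

0.239 μM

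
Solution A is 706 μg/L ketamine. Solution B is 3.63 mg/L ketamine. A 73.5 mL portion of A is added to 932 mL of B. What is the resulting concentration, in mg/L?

3.42 mg/L

C_B = 3.63 mg/L = 3630 μg/L.
C_mix = (C_A·V_A + C_B·V_B)/(V_A + V_B) = (706×73.5 + 3630×932) / 1006 = 3416 μg/L = 3.42 mg/L.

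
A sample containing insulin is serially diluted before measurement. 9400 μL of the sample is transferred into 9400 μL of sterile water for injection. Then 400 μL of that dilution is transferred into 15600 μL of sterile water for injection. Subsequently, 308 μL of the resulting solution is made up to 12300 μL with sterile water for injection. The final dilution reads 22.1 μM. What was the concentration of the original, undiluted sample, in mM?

Overall dilution factor = 2 × 40 × 39.94 = 3195.
Original = 22.1 μM × 3195 = 7.06 × 10⁴ μM = 70.6 mM.

70.6 mM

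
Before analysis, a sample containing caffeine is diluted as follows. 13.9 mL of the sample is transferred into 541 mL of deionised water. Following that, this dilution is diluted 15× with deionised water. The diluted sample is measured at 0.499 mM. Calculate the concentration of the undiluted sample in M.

0.299 M

Overall dilution factor = 39.92 × 15 = 599.
Original = 0.499 mM × 599 = 299 mM = 0.299 M.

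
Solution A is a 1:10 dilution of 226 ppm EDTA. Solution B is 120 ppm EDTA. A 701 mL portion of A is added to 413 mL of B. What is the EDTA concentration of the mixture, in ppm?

58.7 ppm

C_A = 226 ppm / 10 = 22.6 ppm.
C_mix = (C_A·V_A + C_B·V_B)/(V_A + V_B) = (22.6×701 + 120×413) / 1114 = 58.7 ppm.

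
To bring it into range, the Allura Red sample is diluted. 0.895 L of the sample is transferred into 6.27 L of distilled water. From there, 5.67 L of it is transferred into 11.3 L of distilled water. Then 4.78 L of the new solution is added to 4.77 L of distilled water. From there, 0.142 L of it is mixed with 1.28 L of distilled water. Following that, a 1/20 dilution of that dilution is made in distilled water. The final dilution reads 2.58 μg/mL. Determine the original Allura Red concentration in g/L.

Overall dilution factor = 8.006 × 2.993 × 1.998 × 10.01 × 20 = 9588.
Original = 2.58 μg/mL × 9588 = 2.47 × 10⁴ μg/mL = 24.7 g/L.

24.7 g/L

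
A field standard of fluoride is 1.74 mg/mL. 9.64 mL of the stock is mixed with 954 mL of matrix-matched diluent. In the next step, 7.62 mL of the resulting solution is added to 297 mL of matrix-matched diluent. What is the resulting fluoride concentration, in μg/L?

435 μg/L

Overall dilution factor = 99.96 × 39.98 = 3996.
1.74 mg/mL / 3996 = 4.35 × 10⁻⁴ mg/mL = 435 μg/L.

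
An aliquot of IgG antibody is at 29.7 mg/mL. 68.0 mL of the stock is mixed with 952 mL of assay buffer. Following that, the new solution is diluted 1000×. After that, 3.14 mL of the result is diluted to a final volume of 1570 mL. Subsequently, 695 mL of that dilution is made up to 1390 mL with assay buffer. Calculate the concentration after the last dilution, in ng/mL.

Overall dilution factor = 15 × 1000 × 500 × 2 = 1.50 × 10⁷.
29.7 mg/mL / 1.50 × 10⁷ = 1.98 × 10⁻⁶ mg/mL = 1.98 ng/mL.

1.98 ng/mL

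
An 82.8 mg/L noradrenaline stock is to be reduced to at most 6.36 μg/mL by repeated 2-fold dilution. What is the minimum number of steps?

Need 2ⁿ ≥ 13.0, so n ≥ log(13.0)/log(2) = 3.70.
Minimum whole steps: n = 4.

4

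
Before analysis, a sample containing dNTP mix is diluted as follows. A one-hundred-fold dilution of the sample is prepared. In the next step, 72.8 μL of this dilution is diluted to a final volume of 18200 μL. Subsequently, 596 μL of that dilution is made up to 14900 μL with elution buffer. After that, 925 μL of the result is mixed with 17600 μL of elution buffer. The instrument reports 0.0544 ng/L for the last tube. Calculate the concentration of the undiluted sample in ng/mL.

681 ng/mL

Overall dilution factor = 100 × 250 × 25 × 20.03 = 1.25 × 10⁷.
Original = 0.0544 ng/L × 1.25 × 10⁷ = 6.81 × 10⁵ ng/L = 681 ng/mL.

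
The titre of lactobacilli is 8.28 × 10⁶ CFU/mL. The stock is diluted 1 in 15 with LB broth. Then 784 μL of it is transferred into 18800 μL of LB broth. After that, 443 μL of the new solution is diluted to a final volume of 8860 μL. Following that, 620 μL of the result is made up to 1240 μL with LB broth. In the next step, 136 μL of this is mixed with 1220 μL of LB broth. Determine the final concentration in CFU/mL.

Overall dilution factor = 15 × 24.98 × 20 × 2 × 9.971 = 1.49 × 10⁵.
8.28 × 10⁶ CFU/mL / 1.49 × 10⁵ = 55.4 CFU/mL.

55.4 CFU/mL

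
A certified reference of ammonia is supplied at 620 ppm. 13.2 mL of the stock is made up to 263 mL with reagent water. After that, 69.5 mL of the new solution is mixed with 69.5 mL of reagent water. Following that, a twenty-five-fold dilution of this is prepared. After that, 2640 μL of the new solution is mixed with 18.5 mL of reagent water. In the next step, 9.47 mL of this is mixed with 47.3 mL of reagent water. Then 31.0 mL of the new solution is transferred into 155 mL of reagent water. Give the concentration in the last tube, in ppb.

2.16 ppb

Overall dilution factor = 19.92 × 2 × 25 × 8.008 × 5.995 × 6 = 2.87 × 10⁵.
620 ppm / 2.87 × 10⁵ = 2.16 × 10⁻³ ppm = 2.16 ppb.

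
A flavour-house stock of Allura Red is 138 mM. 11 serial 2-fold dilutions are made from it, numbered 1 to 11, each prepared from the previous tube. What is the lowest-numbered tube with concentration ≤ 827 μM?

tube 8

Tube n has concentration 138 mM / 2ⁿ.
Need 2ⁿ ≥ 138 mM / 827 μM = 167, so n ≥ 7.38.
First such tube: n = 8.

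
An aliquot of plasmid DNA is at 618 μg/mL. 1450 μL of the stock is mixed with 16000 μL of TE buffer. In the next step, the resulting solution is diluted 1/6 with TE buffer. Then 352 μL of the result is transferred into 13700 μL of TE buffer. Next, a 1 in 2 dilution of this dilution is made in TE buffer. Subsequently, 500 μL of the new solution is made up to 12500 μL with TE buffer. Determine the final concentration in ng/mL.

Overall dilution factor = 12.03 × 6 × 39.92 × 2 × 25 = 1.44 × 10⁵.
618 μg/mL / 1.44 × 10⁵ = 4.29 × 10⁻³ μg/mL = 4.29 ng/mL.

4.29 ng/mL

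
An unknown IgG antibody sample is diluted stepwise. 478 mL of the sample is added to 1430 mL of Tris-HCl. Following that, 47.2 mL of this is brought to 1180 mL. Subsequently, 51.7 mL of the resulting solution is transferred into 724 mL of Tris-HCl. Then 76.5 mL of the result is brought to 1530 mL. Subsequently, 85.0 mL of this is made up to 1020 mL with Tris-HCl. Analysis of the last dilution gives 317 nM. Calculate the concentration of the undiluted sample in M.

Overall dilution factor = 3.992 × 25 × 15.00 × 20 × 12 = 3.59 × 10⁵.
Original = 317 nM × 3.59 × 10⁵ = 1.14 × 10⁸ nM = 0.114 M.

0.114 M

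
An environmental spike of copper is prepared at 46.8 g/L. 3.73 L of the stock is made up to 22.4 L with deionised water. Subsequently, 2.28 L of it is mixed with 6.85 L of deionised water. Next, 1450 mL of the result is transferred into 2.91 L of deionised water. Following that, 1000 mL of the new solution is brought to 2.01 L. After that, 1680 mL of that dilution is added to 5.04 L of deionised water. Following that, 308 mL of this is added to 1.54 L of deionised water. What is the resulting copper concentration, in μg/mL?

Overall dilution factor = 6.005 × 4.004 × 3.007 × 2.010 × 4 × 6 = 3488.
46.8 g/L / 3488 = 0.0134 g/L = 13.4 μg/mL.

13.4 μg/mL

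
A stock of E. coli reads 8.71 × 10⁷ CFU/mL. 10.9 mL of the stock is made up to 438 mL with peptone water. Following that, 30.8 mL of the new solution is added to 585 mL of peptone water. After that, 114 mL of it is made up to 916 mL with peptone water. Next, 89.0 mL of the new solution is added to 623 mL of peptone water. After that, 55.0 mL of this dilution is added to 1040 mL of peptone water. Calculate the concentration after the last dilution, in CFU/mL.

84.7 CFU/mL

Overall dilution factor = 40.18 × 19.99 × 8.035 × 8 × 19.91 = 1.03 × 10⁶.
8.71 × 10⁷ CFU/mL / 1.03 × 10⁶ = 84.7 CFU/mL.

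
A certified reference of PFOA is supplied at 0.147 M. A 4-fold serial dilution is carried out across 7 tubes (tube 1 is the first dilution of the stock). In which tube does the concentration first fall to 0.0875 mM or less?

tube 6

Tube n has concentration 0.147 M / 4ⁿ.
Need 4ⁿ ≥ 0.147 M / 0.0875 mM = 1680, so n ≥ 5.36.
First such tube: n = 6.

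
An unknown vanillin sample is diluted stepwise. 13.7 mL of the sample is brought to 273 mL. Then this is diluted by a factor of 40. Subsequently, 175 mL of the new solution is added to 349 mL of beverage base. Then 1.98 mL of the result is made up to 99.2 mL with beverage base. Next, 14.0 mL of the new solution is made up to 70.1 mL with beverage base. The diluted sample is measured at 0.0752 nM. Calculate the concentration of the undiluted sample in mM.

0.0450 mM

Overall dilution factor = 19.93 × 40 × 2.994 × 50.10 × 5.007 = 5.99 × 10⁵.
Original = 0.0752 nM × 5.99 × 10⁵ = 4.50 × 10⁴ nM = 0.0450 mM.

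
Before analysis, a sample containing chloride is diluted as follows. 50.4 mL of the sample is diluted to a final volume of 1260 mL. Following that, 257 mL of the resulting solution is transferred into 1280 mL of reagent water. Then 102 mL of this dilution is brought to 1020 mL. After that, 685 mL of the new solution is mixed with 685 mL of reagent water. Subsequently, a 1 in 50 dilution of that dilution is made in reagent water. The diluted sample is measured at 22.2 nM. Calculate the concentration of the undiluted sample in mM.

Overall dilution factor = 25 × 5.981 × 10 × 2 × 50 = 1.50 × 10⁵.
Original = 22.2 nM × 1.50 × 10⁵ = 3.32 × 10⁶ nM = 3.32 mM.

3.32 mM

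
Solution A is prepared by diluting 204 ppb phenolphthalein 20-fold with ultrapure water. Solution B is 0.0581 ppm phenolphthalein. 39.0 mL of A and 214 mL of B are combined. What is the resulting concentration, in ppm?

0.0507 ppm

C_A = 204 ppb / 20 = 10.2 ppb.
C_B = 0.0581 ppm = 58.1 ppb.
C_mix = (C_A·V_A + C_B·V_B)/(V_A + V_B) = (10.2×39.0 + 58.1×214) / 253.0 = 50.7 ppb = 0.0507 ppm.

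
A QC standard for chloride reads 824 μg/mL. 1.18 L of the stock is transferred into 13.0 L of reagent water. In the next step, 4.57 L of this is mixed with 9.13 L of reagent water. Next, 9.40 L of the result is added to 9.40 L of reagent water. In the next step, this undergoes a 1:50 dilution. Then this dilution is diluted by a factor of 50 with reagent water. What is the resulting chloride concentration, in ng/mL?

Overall dilution factor = 12.02 × 2.998 × 2 × 50 × 50 = 1.80 × 10⁵.
824 μg/mL / 1.80 × 10⁵ = 4.57 × 10⁻³ μg/mL = 4.57 ng/mL.

4.57 ng/mL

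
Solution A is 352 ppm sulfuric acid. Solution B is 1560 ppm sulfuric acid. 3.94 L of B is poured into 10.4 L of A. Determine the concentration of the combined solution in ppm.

684 ppm

C_mix = (C_A·V_A + C_B·V_B)/(V_A + V_B) = (352×10.4 + 1560×3.94) / 14.34 = 684 ppm.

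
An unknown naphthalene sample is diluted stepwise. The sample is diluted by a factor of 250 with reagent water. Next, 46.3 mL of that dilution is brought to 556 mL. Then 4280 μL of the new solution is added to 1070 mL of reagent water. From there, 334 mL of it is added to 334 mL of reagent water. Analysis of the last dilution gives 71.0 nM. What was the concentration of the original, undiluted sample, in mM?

Overall dilution factor = 250 × 12.01 × 251 × 2 = 1.51 × 10⁶.
Original = 71.0 nM × 1.51 × 10⁶ = 1.07 × 10⁸ nM = 107 mM.

107 mM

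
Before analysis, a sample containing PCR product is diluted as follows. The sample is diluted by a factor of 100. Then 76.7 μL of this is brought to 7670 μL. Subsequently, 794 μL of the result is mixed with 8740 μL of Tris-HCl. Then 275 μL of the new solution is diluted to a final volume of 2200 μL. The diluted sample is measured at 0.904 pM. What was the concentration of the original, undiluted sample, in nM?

868 nM

Overall dilution factor = 100 × 100 × 12.01 × 8 = 9.61 × 10⁵.
Original = 0.904 pM × 9.61 × 10⁵ = 8.68 × 10⁵ pM = 868 nM.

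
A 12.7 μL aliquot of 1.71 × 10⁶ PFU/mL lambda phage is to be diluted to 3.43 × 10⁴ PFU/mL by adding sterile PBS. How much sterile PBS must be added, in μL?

V₂ = C₁V₁/C₂ = 1.71 × 10⁶ × 12.7 / 3.43 × 10⁴ = 633 μL.
Diluent to add = V₂ − V₁ = 633 − 12.7 = 620 μL.

620 μL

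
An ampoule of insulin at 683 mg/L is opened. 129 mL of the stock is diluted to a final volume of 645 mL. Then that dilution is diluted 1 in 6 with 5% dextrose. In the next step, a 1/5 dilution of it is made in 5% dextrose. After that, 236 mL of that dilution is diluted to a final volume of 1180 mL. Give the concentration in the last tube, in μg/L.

911 μg/L

Overall dilution factor = 5 × 6 × 5 × 5 = 750.
683 mg/L / 750 = 0.911 mg/L = 911 μg/L.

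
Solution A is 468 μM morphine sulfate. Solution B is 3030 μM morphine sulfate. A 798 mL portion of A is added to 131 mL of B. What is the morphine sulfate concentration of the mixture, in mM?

0.829 mM

C_mix = (C_A·V_A + C_B·V_B)/(V_A + V_B) = (468×798 + 3030×131) / 929.0 = 829 μM = 0.829 mM.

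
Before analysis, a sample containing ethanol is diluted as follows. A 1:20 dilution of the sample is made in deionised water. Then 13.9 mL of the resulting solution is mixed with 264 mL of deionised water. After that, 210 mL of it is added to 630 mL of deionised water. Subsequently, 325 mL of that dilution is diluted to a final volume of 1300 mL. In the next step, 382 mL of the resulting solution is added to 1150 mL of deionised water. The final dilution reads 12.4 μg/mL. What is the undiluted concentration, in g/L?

318 g/L

Overall dilution factor = 20 × 19.99 × 4 × 4 × 4.010 = 2.57 × 10⁴.
Original = 12.4 μg/mL × 2.57 × 10⁴ = 3.18 × 10⁵ μg/mL = 318 g/L.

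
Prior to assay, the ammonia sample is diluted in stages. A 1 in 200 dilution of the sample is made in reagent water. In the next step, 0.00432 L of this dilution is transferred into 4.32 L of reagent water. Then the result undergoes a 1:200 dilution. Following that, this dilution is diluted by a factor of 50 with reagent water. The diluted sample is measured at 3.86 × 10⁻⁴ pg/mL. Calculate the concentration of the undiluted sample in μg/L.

Overall dilution factor = 200 × 1001 × 200 × 50 = 2.00 × 10⁹.
Original = 3.86 × 10⁻⁴ pg/mL × 2.00 × 10⁹ = 7.73 × 10⁵ pg/mL = 773 μg/L.

773 μg/L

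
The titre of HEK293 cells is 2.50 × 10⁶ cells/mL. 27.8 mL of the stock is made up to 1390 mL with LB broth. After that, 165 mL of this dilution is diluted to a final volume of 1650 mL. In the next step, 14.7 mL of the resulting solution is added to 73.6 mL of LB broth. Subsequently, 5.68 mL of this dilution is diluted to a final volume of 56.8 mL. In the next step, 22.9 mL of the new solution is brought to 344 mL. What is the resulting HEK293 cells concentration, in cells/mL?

Overall dilution factor = 50 × 10 × 6.007 × 10 × 15.02 = 4.51 × 10⁵.
2.50 × 10⁶ cells/mL / 4.51 × 10⁵ = 5.54 cells/mL.

5.54 cells/mL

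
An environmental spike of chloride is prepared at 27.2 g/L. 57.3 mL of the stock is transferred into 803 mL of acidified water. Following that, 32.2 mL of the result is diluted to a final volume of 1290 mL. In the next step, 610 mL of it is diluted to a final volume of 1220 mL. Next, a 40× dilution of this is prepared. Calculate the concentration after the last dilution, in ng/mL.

565 ng/mL

Overall dilution factor = 15.01 × 40.06 × 2 × 40 = 4.81 × 10⁴.
27.2 g/L / 4.81 × 10⁴ = 5.65 × 10⁻⁴ g/L = 565 ng/mL.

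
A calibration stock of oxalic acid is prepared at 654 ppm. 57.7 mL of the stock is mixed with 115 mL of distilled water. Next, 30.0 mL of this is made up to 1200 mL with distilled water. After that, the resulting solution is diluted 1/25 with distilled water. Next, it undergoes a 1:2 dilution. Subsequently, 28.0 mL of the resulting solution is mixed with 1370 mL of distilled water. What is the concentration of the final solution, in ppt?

Overall dilution factor = 2.993 × 40 × 25 × 2 × 49.93 = 2.99 × 10⁵.
654 ppm / 2.99 × 10⁵ = 2.19 × 10⁻³ ppm = 2190 ppt.

2190 ppt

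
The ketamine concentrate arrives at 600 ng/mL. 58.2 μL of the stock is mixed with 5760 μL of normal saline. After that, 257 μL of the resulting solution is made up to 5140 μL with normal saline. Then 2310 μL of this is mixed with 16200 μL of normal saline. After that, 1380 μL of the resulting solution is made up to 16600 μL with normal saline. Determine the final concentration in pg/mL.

Overall dilution factor = 99.97 × 20 × 8.013 × 12.03 = 1.93 × 10⁵.
600 ng/mL / 1.93 × 10⁵ = 3.11 × 10⁻³ ng/mL = 3.11 pg/mL.

3.11 pg/mL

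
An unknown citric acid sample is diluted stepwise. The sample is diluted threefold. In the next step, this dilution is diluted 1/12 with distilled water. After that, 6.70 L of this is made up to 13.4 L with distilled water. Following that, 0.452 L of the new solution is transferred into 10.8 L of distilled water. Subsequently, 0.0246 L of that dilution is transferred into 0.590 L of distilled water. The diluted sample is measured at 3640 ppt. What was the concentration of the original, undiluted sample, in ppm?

Overall dilution factor = 3 × 12 × 2 × 24.89 × 24.98 = 4.48 × 10⁴.
Original = 3640 ppt × 4.48 × 10⁴ = 1.63 × 10⁸ ppt = 163 ppm.

163 ppm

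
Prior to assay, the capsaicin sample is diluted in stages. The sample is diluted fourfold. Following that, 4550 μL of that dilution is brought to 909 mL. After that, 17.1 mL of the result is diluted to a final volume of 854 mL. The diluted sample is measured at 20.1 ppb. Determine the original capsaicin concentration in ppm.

Overall dilution factor = 4 × 199.8 × 49.94 = 3.99 × 10⁴.
Original = 20.1 ppb × 3.99 × 10⁴ = 8.02 × 10⁵ ppb = 802 ppm.

802 ppm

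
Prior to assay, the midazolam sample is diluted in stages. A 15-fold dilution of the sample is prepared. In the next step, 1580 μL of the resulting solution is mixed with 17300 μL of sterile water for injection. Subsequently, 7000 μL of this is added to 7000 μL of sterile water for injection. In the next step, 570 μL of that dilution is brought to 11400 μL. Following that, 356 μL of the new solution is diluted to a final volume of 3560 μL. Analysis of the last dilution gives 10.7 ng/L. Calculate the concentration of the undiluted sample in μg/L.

767 μg/L

Overall dilution factor = 15 × 11.95 × 2 × 20 × 10 = 7.17 × 10⁴.
Original = 10.7 ng/L × 7.17 × 10⁴ = 7.67 × 10⁵ ng/L = 767 μg/L.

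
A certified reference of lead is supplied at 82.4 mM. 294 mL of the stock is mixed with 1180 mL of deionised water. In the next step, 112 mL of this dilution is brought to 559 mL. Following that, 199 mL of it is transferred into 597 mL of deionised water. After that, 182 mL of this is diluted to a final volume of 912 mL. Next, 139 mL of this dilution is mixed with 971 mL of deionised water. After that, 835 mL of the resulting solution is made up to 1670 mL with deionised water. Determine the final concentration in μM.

10.3 μM

Overall dilution factor = 5.014 × 4.991 × 4 × 5.011 × 7.986 × 2 = 8011.
82.4 mM / 8011 = 0.0103 mM = 10.3 μM.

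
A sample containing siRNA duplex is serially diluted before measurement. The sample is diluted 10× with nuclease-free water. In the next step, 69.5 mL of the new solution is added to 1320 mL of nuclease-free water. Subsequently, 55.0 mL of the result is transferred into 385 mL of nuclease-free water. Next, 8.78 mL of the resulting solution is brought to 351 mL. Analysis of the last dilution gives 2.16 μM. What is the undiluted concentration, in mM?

138 mM

Overall dilution factor = 10 × 19.99 × 8 × 39.98 = 6.39 × 10⁴.
Original = 2.16 μM × 6.39 × 10⁴ = 1.38 × 10⁵ μM = 138 mM.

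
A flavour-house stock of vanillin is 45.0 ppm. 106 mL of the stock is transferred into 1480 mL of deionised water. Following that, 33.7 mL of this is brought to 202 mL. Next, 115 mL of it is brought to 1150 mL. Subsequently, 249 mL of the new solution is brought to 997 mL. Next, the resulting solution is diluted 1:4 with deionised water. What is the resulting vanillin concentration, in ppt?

Overall dilution factor = 14.96 × 5.994 × 10 × 4.004 × 4 = 1.44 × 10⁴.
45.0 ppm / 1.44 × 10⁴ = 3.13 × 10⁻³ ppm = 3130 ppt.

3130 ppt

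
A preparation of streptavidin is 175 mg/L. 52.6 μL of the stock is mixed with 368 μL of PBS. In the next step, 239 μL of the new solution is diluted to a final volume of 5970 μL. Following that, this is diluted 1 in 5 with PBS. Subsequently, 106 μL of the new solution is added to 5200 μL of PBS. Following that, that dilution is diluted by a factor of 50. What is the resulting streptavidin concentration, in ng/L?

70.0 ng/L

Overall dilution factor = 7.996 × 24.98 × 5 × 50.06 × 50 = 2.50 × 10⁶.
175 mg/L / 2.50 × 10⁶ = 7.00 × 10⁻⁵ mg/L = 70.0 ng/L.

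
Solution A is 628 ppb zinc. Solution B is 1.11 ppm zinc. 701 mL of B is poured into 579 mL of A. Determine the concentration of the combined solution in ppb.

892 ppb

C_B = 1.11 ppm = 1110 ppb.
C_mix = (C_A·V_A + C_B·V_B)/(V_A + V_B) = (628×579 + 1110×701) / 1280 = 892 ppb.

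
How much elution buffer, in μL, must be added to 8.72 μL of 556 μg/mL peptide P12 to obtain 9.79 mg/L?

9.79 mg/L = 9.79 μg/mL.
V₂ = C₁V₁/C₂ = 556 × 8.72 / 9.79 = 495 μL.
Diluent to add = V₂ − V₁ = 495 − 8.72 = 487 μL.

487 μL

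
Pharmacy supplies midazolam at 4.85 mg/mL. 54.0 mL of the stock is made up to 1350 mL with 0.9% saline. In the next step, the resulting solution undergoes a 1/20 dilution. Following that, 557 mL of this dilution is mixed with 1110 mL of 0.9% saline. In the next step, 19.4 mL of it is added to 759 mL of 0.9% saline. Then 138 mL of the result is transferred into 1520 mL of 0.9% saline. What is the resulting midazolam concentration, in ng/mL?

Overall dilution factor = 25 × 20 × 2.993 × 40.12 × 12.01 = 7.21 × 10⁵.
4.85 mg/mL / 7.21 × 10⁵ = 6.72 × 10⁻⁶ mg/mL = 6.72 ng/mL.

6.72 ng/mL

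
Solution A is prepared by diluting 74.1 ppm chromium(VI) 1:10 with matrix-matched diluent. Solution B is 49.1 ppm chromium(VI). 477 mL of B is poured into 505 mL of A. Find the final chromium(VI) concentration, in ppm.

C_A = 74.1 ppm / 10 = 7.41 ppm.
C_mix = (C_A·V_A + C_B·V_B)/(V_A + V_B) = (7.41×505 + 49.1×477) / 982.0 = 27.7 ppm.

27.7 ppm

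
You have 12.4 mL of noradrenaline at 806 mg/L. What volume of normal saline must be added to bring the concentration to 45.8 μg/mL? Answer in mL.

206 mL

45.8 μg/mL = 45.8 mg/L.
V₂ = C₁V₁/C₂ = 806 × 12.4 / 45.8 = 218 mL.
Diluent to add = V₂ − V₁ = 218 − 12.4 = 206 mL.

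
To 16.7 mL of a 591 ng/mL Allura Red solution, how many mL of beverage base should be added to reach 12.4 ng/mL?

V₂ = C₁V₁/C₂ = 591 × 16.7 / 12.4 = 796 mL.
Diluent to add = V₂ − V₁ = 796 − 16.7 = 779 mL.

779 mL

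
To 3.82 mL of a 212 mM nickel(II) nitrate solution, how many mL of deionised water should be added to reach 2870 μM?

278 mL

2870 μM = 2.87 mM.
V₂ = C₁V₁/C₂ = 212 × 3.82 / 2.87 = 282 mL.
Diluent to add = V₂ − V₁ = 282 − 3.82 = 278 mL.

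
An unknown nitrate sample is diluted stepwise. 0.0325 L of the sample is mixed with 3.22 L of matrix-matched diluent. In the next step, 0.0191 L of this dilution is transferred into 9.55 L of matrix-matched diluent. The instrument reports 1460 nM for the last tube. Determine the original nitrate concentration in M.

0.0732 M

Overall dilution factor = 100.1 × 501 = 5.01 × 10⁴.
Original = 1460 nM × 5.01 × 10⁴ = 7.32 × 10⁷ nM = 0.0732 M.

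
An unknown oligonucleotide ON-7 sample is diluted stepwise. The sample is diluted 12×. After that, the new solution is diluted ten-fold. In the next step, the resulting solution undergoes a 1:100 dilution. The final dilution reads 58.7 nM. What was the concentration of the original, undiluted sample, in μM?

Overall dilution factor = 12 × 10 × 100 = 1.20 × 10⁴.
Original = 58.7 nM × 1.20 × 10⁴ = 7.04 × 10⁵ nM = 704 μM.

704 μM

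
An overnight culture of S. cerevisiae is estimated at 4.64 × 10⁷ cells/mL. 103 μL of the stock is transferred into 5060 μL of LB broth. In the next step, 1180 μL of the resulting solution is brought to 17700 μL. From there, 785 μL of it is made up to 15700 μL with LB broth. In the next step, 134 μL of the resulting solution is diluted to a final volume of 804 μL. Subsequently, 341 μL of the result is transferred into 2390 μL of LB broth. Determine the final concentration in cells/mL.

Overall dilution factor = 50.13 × 15 × 20 × 6 × 8.009 = 7.23 × 10⁵.
4.64 × 10⁷ cells/mL / 7.23 × 10⁵ = 64.2 cells/mL.

64.2 cells/mL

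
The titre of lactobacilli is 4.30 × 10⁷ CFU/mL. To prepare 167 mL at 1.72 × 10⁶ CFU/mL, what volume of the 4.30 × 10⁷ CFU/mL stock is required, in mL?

V₁ = C₂V₂/C₁ = 1.72 × 10⁶ × 167 / 4.30 × 10⁷ = 6.68 mL.

6.68 mL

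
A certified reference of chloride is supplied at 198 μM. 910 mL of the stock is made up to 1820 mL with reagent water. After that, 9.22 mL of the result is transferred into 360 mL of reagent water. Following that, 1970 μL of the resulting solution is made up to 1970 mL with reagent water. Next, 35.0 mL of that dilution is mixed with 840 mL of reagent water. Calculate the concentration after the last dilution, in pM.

Overall dilution factor = 2 × 40.05 × 1000 × 25 = 2.00 × 10⁶.
198 μM / 2.00 × 10⁶ = 9.89 × 10⁻⁵ μM = 98.9 pM.

98.9 pM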